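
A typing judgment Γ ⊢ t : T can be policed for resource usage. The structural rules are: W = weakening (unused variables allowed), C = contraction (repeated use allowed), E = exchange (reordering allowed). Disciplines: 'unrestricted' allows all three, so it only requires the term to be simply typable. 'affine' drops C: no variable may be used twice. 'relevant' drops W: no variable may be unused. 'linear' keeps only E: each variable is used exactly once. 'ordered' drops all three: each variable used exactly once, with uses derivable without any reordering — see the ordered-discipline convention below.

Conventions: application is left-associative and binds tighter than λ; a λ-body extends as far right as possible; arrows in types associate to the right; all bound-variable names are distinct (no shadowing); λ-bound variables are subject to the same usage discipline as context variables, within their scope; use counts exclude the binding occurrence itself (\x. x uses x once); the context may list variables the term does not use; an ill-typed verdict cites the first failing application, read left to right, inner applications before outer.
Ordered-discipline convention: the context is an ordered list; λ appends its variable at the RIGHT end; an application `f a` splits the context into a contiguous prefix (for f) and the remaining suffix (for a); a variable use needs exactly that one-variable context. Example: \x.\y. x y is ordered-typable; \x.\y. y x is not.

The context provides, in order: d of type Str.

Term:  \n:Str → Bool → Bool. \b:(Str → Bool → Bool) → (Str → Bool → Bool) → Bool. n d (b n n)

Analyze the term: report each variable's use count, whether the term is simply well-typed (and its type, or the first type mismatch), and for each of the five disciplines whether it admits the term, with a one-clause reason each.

counts: d=1, n (λ-bound)=3, b (λ-bound)=1
use order (left to right): n, d, b, n, n
typing: well-typed at (Str → Bool → Bool) → ((Str → Bool → Bool) → (Str → Bool → Bool) → Bool) → Bool
ordered: ✗ — needs contraction — n ×3
linear: ✗ — needs contraction — n ×3
affine: ✗ — needs contraction — n ×3
relevant: ✓ — d, n, b: all used, weakening unneeded
unrestricted: ✓ — well-typed at (Str → Bool → Bool) → ((Str → Bool → Bool) → (Str → Bool → Bool) → Bool) → Bool; no restrictions here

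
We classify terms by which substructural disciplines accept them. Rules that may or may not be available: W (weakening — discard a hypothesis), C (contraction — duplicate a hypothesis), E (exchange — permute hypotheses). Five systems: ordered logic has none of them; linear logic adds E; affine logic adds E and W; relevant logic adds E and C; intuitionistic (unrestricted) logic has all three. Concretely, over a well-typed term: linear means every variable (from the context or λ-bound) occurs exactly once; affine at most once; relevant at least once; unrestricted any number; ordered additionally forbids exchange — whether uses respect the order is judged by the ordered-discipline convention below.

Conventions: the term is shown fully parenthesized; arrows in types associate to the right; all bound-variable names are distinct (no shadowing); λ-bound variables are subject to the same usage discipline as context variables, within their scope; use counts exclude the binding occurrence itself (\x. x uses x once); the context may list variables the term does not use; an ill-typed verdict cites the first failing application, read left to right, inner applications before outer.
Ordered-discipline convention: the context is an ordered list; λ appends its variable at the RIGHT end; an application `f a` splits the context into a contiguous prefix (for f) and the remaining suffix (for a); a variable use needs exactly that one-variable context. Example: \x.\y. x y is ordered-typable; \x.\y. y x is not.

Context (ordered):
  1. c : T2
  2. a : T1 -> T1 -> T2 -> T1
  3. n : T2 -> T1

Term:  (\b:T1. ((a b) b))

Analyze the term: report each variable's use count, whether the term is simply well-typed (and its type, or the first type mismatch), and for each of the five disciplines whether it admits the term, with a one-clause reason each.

usage: c: 0, a: 1, n: 0, b (λ-bound): 2
left-to-right use order: a, b, b
typing: the term checks, with type T1 -> T2 -> T1
ordered ✗ (b ×2 used more than once (contraction); needs weakening: c, n unused)
linear ✗ (b ×2 used more than once (contraction); needs weakening: c, n unused)
affine ✗ (b ×2 used more than once (contraction))
relevant ✗ (needs weakening: c, n unused)
unrestricted ✓ (type-checks (T1 -> T2 -> T1) and nothing is barred)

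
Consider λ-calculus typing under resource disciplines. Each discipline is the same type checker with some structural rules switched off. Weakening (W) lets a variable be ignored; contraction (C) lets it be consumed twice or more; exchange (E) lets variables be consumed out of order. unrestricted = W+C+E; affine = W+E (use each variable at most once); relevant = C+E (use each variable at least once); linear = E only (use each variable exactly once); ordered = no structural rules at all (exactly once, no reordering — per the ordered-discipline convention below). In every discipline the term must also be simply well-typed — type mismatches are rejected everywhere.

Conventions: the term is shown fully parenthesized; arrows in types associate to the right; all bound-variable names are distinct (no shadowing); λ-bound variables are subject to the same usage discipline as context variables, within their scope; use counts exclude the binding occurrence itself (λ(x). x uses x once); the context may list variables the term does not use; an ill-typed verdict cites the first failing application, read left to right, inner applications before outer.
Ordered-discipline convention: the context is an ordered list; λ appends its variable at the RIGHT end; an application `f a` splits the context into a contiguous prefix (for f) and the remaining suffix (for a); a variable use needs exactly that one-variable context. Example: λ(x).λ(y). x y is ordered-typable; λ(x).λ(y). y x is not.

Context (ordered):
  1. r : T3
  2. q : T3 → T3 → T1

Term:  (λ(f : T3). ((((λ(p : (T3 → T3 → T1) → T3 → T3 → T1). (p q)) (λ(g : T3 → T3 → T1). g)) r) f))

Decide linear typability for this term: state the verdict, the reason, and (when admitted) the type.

yes — r, q, f, p, g: one use apiece; term : T3 → T1
counts: r: 1×; q: 1×; f [bound]: 1×; p [bound]: 1×; g [bound]: 1×
uses in reading order: p, q, g, r, f
typing: well-typed — term : T3 → T1
all disciplines: ordered ✗; linear ✓; affine ✓; relevant ✓; unrestricted ✓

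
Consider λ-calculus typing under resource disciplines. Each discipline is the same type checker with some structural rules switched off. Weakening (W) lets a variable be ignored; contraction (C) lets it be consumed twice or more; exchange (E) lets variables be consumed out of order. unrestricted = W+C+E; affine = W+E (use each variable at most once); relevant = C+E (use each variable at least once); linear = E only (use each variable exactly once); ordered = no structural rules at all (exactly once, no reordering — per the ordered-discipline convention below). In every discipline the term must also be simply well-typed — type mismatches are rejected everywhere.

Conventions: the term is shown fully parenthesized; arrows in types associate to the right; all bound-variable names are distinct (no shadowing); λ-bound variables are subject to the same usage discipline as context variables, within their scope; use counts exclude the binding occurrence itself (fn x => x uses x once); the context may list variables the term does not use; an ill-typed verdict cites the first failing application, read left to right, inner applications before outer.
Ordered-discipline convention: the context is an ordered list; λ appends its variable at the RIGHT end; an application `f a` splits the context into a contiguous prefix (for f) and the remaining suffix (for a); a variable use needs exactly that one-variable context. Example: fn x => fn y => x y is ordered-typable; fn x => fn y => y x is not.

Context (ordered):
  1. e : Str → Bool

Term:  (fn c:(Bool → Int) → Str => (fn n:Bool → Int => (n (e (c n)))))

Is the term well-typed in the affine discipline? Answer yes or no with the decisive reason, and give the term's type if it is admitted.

no — repeated use of n ×2
variable uses: e: 1; c (λ-bound): 1; n (λ-bound): 2
use order (left to right): n, e, c, n
typing: the term checks, with type ((Bool → Int) → Str) → (Bool → Int) → Int
all disciplines: ordered ✗ | linear ✗ | affine ✗ | relevant ✓ | unrestricted ✓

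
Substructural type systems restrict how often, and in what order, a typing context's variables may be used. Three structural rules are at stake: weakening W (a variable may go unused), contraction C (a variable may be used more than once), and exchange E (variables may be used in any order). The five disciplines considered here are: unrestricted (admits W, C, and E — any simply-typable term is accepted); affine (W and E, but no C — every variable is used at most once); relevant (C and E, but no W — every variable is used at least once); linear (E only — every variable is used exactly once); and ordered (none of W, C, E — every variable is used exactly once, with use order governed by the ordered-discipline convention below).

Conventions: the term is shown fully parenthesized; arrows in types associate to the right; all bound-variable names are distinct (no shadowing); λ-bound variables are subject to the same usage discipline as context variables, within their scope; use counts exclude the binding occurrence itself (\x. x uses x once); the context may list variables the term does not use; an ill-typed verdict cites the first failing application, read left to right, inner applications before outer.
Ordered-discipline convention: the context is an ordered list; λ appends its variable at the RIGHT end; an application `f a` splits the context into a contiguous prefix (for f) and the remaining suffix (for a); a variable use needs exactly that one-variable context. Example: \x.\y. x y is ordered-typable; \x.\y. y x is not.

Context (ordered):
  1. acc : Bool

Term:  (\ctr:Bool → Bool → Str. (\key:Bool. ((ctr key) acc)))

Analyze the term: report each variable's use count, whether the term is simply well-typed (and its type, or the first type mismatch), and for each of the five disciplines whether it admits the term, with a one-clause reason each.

usage: acc: 1×, ctr (bound): 1×, key (bound): 1×
left-to-right use order: ctr, key, acc
typing: well-typed at (Bool → Bool → Str) → Bool → Str
ordered: ✗ — no ordered split (uses run ctr, key, acc)
linear: ✓ — each of acc, ctr, key used exactly once
affine: ✓ — no duplicate uses among acc, ctr, key
relevant: ✓ — none of acc, ctr, key goes unused
unrestricted: ✓ — type-checks ((Bool → Bool → Str) → Bool → Str) and nothing is barred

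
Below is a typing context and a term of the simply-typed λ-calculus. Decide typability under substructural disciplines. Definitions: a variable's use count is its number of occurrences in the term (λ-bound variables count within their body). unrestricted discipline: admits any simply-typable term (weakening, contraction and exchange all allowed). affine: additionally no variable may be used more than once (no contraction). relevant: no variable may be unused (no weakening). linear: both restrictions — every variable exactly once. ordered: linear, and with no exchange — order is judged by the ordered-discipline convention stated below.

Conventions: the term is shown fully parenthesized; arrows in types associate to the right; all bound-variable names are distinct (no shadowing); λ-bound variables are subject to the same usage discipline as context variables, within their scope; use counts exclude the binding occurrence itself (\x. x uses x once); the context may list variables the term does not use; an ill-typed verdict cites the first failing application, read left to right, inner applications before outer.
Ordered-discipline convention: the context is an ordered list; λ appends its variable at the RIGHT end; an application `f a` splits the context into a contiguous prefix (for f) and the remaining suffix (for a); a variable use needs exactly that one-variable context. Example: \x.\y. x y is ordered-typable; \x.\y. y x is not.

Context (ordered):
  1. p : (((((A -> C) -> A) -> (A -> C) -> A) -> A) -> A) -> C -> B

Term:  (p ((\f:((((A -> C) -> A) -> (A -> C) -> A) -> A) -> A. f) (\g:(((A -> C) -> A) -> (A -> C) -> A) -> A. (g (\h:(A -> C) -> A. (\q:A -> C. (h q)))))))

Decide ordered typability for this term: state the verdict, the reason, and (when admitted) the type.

yes — p, f, g, h, q: once each, no exchange needed; term : C -> B
counts: p: 1×; f [bound]: 1×; g [bound]: 1×; h [bound]: 1×; q [bound]: 1×
uses in reading order: p, f, g, h, q
typing: well-typed at C -> B
summary: ordered ✓ | linear ✓ | affine ✓ | relevant ✓ | unrestricted ✓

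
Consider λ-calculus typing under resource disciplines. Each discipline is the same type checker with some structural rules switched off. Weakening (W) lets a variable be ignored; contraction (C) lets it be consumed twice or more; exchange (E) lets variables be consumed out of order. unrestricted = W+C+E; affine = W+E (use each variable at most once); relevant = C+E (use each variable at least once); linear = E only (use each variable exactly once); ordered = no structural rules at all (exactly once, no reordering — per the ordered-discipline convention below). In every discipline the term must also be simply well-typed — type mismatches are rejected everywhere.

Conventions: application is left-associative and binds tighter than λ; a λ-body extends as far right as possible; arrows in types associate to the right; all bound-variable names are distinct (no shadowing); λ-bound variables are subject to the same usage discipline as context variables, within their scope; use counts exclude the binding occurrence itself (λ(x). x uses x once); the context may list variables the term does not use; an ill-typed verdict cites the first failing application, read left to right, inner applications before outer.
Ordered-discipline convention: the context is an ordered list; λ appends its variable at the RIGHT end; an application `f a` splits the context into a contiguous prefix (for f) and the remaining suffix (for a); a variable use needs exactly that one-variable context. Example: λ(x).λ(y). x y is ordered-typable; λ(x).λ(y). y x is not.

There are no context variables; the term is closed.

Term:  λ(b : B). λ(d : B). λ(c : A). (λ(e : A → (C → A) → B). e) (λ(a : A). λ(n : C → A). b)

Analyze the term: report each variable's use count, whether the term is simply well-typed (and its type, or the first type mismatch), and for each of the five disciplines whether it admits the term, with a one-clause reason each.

usage: b (λ-bound): 1×; d (λ-bound): 0×; c (λ-bound): 0×; e (λ-bound): 1×; a (λ-bound): 0×; n (λ-bound): 0×
left-to-right use order: e, b
typing: the term checks, with type B → B → A → A → (C → A) → B
ordered: ✗, d, c, a, n left unused
linear: ✗, d, c, a, n left unused
affine: ✓, no duplicate uses among b, d, c, e, a, n
relevant: ✗, d, c, a, n left unused
unrestricted: ✓, well-typed at B → B → A → A → (C → A) → B; no restrictions here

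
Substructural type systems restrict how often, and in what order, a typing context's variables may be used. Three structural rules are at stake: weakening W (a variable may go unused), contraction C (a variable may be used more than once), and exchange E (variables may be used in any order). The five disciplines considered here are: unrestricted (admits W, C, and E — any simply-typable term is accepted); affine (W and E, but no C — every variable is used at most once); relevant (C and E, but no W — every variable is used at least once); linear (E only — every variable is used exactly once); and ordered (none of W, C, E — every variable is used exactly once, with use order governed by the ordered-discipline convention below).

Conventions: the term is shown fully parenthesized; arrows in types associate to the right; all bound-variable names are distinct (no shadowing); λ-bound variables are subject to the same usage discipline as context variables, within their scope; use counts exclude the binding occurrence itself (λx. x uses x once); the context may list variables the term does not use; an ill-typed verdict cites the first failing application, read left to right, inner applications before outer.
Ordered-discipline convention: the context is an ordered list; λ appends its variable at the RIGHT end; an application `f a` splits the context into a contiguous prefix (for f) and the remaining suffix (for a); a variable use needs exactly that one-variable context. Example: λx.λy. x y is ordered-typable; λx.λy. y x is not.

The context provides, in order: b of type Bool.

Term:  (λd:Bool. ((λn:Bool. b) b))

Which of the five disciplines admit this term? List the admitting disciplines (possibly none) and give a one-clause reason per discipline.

admitting disciplines: unrestricted
usage: b: 2; d [bound]: 0; n [bound]: 0
order of uses: b, b
typing: well-typed — term : Bool → Bool
ordered ✗ (b ×2 used more than once (contraction); unused: d, n — weakening required)
linear ✗ (b ×2 used more than once (contraction); unused: d, n — weakening required)
affine ✗ (b ×2 used more than once (contraction))
relevant ✗ (unused: d, n — weakening required)
unrestricted ✓ (simply typable at Bool → Bool; W, C, E all held)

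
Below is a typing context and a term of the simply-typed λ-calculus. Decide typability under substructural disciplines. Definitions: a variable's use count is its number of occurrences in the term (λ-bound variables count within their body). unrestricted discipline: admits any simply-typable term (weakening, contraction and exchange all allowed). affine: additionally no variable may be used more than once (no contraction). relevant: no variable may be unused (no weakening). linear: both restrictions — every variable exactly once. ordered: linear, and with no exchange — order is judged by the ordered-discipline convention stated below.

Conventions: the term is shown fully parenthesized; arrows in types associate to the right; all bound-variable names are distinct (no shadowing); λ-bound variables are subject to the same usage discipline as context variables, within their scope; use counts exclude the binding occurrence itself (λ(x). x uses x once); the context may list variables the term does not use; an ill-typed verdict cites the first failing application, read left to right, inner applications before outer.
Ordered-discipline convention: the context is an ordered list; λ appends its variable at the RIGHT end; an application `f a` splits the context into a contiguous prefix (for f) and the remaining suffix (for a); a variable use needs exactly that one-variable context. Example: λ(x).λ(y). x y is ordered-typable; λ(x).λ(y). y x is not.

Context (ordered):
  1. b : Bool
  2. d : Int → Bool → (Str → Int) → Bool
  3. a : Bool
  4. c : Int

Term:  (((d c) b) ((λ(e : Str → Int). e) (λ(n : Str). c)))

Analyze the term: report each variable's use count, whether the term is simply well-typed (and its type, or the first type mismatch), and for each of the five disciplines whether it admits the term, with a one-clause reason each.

usage: b: 1×, d: 1×, a: 0×, c: 2×, e [bound]: 1×, n [bound]: 0×
use order (left to right): d, c, b, e, c
typing: well-typed — term : Bool
ordered ✗ (needs contraction — c ×2; a, n left unused)
linear ✗ (needs contraction — c ×2; a, n left unused)
affine ✗ (needs contraction — c ×2)
relevant ✗ (a, n left unused)
unrestricted ✓ (type-checks (Bool) and nothing is barred)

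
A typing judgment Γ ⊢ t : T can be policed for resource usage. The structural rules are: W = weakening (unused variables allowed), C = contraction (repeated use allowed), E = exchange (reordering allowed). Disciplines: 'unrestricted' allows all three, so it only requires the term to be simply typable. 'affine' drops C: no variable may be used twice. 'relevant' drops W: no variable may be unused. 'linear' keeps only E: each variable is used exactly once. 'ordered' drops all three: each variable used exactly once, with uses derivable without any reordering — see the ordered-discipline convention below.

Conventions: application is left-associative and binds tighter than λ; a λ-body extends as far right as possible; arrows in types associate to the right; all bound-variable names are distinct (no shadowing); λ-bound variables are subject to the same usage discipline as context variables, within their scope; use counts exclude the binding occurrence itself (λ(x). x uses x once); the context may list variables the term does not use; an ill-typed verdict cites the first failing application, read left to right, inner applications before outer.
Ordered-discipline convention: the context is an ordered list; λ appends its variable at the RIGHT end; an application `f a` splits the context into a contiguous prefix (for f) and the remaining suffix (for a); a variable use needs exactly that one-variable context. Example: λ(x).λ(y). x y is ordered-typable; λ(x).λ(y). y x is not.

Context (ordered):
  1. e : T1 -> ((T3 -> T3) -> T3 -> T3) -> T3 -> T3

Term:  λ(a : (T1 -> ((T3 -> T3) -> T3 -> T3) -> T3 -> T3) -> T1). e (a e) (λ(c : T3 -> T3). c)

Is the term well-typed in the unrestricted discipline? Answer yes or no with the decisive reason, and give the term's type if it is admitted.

yes — type-checks (((T1 -> ((T3 -> T3) -> T3 -> T3) -> T3 -> T3) -> T1) -> T3 -> T3) and nothing is barred; term : ((T1 -> ((T3 -> T3) -> T3 -> T3) -> T3 -> T3) -> T1) -> T3 -> T3
counts: e=2, a (λ-bound)=1, c (λ-bound)=1
order of uses: e, a, e, c
typing: ✓ — ((T1 -> ((T3 -> T3) -> T3 -> T3) -> T3 -> T3) -> T1) -> T3 -> T3
per-discipline verdicts: ordered ✗ · linear ✗ · affine ✗ · relevant ✓ · unrestricted ✓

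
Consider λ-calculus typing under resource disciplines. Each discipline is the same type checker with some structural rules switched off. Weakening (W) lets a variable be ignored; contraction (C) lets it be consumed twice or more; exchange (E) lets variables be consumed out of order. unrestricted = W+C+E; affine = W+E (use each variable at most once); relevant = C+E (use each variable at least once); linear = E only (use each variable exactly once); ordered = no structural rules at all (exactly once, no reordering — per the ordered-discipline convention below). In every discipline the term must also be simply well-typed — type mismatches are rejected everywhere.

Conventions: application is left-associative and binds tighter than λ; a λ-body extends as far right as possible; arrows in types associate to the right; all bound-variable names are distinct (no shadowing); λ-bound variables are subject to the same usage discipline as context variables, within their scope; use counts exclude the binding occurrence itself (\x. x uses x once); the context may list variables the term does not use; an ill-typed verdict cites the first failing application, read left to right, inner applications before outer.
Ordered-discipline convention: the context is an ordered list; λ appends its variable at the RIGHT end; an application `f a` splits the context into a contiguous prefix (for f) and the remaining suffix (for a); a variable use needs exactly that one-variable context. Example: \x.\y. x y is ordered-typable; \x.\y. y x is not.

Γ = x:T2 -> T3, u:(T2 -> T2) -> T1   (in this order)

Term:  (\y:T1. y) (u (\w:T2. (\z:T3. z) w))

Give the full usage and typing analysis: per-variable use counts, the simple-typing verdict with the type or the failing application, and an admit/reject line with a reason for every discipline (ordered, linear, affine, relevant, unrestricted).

use counts: x ×0, u ×1, y [bound] ×1, w [bound] ×1, z [bound] ×1
left-to-right use order: y, u, z, w
typing: ill-typed: argument of type T2 where T3 is required
ordered ✗ (the type mismatch rejects it)
linear ✗ (not simply typable)
affine ✗ (fails simple typing)
relevant ✗ (a type mismatch blocks all five)
unrestricted ✗ (the type mismatch rejects it)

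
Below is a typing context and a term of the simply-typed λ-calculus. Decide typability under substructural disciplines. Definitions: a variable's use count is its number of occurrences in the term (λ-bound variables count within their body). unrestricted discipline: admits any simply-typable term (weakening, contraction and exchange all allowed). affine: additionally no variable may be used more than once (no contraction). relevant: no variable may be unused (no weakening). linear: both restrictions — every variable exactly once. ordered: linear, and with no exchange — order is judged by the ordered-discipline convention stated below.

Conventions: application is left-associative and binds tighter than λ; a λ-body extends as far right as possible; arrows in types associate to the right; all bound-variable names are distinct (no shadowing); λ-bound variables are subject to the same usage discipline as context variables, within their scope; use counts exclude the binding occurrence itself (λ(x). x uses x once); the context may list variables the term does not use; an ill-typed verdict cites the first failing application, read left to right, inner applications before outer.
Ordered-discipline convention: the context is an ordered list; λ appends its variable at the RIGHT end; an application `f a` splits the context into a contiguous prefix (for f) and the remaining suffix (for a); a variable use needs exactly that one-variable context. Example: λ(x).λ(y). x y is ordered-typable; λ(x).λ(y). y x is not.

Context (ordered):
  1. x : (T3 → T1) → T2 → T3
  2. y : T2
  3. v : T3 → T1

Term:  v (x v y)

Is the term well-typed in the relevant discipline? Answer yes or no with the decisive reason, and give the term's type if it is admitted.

yes — every one of x, y, v appears; term : T1
counts: x=1, y=1, v=2
order of uses: v, x, v, y
typing: well-typed at T1
all disciplines: ordered ✗; linear ✗; affine ✗; relevant ✓; unrestricted ✓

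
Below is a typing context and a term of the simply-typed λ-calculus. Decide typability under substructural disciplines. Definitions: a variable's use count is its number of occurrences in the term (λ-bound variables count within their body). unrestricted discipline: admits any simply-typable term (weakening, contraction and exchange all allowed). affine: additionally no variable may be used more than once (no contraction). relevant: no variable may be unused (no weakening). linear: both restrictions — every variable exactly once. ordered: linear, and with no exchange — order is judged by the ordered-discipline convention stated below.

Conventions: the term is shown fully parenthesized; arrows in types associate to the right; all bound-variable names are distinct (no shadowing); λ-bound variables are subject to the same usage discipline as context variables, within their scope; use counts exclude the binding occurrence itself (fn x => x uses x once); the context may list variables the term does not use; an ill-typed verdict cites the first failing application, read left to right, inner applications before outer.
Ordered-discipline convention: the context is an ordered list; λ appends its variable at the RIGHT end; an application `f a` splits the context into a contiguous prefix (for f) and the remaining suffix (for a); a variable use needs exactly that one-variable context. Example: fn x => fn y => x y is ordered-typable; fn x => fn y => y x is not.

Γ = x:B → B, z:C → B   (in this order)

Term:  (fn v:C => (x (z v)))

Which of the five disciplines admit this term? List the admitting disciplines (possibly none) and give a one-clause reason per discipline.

admitting disciplines: ordered, linear, affine, relevant, unrestricted
variable uses: x=1, z=1, v [bound]=1
use order (left to right): x, z, v
typing: well-typed at C → B
ordered ✓ (x, z, v once each; derivable with no W/C/E)
linear ✓ (x, z, v: one use apiece)
affine ✓ (no duplicate uses among x, z, v)
relevant ✓ (every one of x, z, v appears)
unrestricted ✓ (type-checks (C → B) and nothing is barred)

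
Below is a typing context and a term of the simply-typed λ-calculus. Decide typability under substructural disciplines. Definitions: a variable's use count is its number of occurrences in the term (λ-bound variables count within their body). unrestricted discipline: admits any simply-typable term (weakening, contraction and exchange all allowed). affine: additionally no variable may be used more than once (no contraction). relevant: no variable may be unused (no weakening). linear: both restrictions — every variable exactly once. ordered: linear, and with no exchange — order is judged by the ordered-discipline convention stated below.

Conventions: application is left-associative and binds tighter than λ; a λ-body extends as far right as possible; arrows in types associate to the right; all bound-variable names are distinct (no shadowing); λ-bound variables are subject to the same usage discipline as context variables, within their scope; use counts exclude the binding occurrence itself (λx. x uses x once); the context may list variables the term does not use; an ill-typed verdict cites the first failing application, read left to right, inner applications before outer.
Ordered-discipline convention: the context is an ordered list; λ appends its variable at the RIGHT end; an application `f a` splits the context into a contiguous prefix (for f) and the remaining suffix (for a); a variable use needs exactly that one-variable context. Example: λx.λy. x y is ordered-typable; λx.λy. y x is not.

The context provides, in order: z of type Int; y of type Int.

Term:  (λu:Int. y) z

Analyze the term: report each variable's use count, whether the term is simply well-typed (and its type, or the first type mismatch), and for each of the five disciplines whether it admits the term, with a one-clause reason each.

use counts: z ×1, y ×1, u [bound] ×0
uses in reading order: y, z
typing: the term checks, with type Int
ordered: ✗, unused: u — weakening required
linear: ✗, unused: u — weakening required
affine: ✓, at most one use each (z, y, u)
relevant: ✗, unused: u — weakening required
unrestricted: ✓, simply typable at Int; W, C, E all held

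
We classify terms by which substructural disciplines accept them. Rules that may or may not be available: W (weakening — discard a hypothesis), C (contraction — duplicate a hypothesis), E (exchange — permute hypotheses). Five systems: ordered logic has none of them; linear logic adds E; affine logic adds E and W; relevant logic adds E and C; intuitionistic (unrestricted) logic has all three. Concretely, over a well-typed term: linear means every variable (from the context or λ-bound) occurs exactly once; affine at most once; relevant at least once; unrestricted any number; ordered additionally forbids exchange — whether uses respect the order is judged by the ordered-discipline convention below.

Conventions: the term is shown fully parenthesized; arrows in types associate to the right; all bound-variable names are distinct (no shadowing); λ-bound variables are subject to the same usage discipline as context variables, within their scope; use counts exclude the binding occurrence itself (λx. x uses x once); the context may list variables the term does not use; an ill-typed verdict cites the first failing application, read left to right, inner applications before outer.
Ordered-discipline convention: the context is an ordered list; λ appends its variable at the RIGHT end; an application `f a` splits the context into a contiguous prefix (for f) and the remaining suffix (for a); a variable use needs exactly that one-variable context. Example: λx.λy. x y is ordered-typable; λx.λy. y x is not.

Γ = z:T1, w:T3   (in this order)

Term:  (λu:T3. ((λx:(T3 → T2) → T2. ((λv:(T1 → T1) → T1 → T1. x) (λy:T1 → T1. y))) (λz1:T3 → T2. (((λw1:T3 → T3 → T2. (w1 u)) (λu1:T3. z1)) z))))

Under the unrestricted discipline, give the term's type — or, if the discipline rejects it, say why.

not well-typed under unrestricted — the type mismatch rejects it
counts: z: 1, w: 0, u (bound): 1, x (bound): 1, v (bound): 0, y (bound): 1, z1 (bound): 1, w1 (bound): 1, u1 (bound): 0
use order (left to right): x, y, w1, u, z1, z
typing: ill-typed: an application expects T3 but receives T1
all disciplines: ordered ✗ | linear ✗ | affine ✗ | relevant ✗ | unrestricted ✗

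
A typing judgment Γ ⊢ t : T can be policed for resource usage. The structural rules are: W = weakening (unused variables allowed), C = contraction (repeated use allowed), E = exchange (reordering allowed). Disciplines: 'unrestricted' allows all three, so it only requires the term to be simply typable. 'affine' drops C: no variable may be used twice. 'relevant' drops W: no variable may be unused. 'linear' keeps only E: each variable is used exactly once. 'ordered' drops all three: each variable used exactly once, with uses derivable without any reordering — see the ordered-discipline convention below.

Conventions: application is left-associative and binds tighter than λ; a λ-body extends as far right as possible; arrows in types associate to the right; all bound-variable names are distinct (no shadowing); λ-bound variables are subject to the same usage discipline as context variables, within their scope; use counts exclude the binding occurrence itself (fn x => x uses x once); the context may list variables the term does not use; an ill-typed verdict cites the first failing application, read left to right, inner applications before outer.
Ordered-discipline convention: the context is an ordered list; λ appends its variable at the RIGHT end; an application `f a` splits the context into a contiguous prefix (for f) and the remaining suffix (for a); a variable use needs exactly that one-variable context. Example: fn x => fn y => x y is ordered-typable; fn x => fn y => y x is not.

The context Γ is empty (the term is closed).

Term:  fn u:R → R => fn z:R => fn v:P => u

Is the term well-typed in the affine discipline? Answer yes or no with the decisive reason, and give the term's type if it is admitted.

yes — u, z, v: no repeats, contraction unneeded; term : (R → R) → R → P → R → R
counts: u (λ-bound): 1×, z (λ-bound): 0×, v (λ-bound): 0×
left-to-right use order: u
typing: well-typed — term : (R → R) → R → P → R → R
summary: ordered ✗; linear ✗; affine ✓; relevant ✗; unrestricted ✓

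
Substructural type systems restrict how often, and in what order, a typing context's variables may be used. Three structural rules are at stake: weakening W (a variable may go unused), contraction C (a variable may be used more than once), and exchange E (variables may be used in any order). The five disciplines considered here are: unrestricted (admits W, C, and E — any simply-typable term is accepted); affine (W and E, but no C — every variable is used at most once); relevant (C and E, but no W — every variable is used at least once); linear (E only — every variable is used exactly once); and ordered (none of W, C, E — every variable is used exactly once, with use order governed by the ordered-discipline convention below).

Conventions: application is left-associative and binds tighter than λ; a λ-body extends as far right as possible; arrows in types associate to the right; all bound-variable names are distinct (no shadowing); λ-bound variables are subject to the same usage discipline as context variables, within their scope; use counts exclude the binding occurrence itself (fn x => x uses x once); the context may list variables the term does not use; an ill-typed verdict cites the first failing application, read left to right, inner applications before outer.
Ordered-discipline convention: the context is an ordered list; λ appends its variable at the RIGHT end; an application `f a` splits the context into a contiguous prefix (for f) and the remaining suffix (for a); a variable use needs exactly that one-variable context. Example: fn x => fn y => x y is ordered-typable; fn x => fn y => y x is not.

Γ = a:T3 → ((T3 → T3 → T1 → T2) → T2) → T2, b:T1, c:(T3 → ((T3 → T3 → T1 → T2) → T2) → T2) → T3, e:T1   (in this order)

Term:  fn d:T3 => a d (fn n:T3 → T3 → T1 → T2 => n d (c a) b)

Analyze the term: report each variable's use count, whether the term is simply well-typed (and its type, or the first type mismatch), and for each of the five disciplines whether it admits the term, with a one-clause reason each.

counts: a ×2, b ×1, c ×1, e ×0, d (λ-bound) ×2, n (λ-bound) ×1
uses in reading order: a, d, n, d, c, a, b
typing: well-typed at T3 → T2
ordered: ✗ — uses contraction: a ×2, d ×2; needs weakening: e unused
linear: ✗ — uses contraction: a ×2, d ×2; needs weakening: e unused
affine: ✗ — uses contraction: a ×2, d ×2
relevant: ✗ — needs weakening: e unused
unrestricted: ✓ — well-typed at T3 → T2; no restrictions here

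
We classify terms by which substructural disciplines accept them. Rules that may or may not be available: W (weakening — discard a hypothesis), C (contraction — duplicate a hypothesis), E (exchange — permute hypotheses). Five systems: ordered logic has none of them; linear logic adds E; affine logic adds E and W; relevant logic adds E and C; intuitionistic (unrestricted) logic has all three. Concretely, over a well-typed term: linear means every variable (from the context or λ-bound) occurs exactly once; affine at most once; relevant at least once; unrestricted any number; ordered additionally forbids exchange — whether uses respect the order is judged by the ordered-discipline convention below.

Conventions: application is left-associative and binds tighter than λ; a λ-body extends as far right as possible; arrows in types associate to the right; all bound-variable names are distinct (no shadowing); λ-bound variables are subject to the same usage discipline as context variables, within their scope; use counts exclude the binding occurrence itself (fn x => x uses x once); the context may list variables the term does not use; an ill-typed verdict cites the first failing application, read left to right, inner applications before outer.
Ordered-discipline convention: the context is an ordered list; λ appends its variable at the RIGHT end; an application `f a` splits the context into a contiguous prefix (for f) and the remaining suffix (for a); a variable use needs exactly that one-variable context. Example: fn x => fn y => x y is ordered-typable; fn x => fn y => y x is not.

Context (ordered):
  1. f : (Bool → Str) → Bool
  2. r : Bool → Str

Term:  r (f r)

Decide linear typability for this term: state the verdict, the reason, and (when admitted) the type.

no — uses contraction: r ×2
counts: f: 1, r: 2
order of uses: r, f, r
typing: the term checks, with type Str
across the five disciplines: ordered ✗; linear ✗; affine ✗; relevant ✓; unrestricted ✓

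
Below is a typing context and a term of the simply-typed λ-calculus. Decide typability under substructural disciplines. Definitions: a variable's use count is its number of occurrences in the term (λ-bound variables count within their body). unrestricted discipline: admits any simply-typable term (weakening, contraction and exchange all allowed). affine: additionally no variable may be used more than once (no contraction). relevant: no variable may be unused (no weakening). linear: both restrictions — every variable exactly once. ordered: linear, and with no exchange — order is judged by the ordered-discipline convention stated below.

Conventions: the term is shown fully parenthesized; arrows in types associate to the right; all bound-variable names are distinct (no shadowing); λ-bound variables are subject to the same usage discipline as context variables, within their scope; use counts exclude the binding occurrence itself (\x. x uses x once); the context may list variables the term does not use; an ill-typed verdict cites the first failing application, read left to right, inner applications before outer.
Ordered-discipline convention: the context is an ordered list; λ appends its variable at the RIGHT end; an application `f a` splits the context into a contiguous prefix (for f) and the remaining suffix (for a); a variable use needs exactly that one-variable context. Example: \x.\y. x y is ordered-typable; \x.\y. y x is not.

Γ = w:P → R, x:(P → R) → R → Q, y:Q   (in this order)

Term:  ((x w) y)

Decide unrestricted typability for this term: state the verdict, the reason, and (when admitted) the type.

no — the type mismatch rejects it
use counts: w=1, x=1, y=1
order of uses: x, w, y
typing: ill-typed: an argument Q mismatches the expected R
all disciplines: ordered ✗ · linear ✗ · affine ✗ · relevant ✗ · unrestricted ✗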